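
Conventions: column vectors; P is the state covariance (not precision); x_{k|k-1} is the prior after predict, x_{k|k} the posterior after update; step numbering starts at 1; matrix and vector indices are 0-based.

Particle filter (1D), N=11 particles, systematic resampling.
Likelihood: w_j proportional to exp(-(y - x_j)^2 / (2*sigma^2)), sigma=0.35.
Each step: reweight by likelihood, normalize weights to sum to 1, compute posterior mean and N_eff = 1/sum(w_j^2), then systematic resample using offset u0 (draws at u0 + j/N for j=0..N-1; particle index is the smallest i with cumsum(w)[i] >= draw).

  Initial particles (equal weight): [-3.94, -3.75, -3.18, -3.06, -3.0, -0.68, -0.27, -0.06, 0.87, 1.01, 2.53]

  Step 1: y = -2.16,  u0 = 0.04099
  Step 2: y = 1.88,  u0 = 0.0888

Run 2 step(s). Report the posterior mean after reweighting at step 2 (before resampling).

post_mean = -3.0026

step 1: w=[0.0000, 0.0003, 0.1334, 0.3417, 0.5233, 0.0012, 0.0000, 0.0000, 0.0000, 0.0000, 0.0000]  mean=-3.0419  Neff=2.4485  idx=[2, 2, 3, 3, 3, 4, 4, 4, 4, 4, 4]
step 2: w=[0.0001, 0.0001, 0.0144, 0.0144, 0.0144, 0.1594, 0.1594, 0.1594, 0.1594, 0.1594, 0.1594]  mean=-3.0026  Neff=6.5301  idx=[5, 5, 6, 6, 7, 8, 8, 9, 9, 10, 10]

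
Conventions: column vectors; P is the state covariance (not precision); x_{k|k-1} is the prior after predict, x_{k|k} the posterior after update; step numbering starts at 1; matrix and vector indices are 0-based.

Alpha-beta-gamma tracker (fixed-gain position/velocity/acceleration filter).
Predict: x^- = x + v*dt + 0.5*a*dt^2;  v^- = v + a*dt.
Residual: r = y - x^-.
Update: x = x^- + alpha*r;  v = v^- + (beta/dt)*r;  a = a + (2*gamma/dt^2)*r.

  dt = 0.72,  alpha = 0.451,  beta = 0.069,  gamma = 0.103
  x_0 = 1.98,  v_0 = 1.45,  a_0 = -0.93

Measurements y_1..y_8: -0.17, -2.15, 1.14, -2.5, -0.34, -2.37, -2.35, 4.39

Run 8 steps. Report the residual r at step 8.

resid = 9.2282

step 1: x_pred=2.7829  r=-2.9529  x^+=1.4512  v^+=0.4974  a^+=-2.1034
step 2: x_pred=1.2641  r=-3.4141  x^+=-0.2757  v^+=-1.3442  a^+=-3.4601
step 3: x_pred=-2.1404  r=3.2804  x^+=-0.6609  v^+=-3.5212  a^+=-2.1566
step 4: x_pred=-3.7551  r=1.2551  x^+=-3.1891  v^+=-4.9536  a^+=-1.6578
step 5: x_pred=-7.1854  r=6.8454  x^+=-4.0981  v^+=-5.4912  a^+=1.0624
step 6: x_pred=-7.7764  r=5.4064  x^+=-5.3381  v^+=-4.2082  a^+=3.2108
step 7: x_pred=-7.5358  r=5.1858  x^+=-5.1970  v^+=-1.3995  a^+=5.2715
step 8: x_pred=-4.8382  r=9.2282  x^+=-0.6763  v^+=3.2804  a^+=8.9385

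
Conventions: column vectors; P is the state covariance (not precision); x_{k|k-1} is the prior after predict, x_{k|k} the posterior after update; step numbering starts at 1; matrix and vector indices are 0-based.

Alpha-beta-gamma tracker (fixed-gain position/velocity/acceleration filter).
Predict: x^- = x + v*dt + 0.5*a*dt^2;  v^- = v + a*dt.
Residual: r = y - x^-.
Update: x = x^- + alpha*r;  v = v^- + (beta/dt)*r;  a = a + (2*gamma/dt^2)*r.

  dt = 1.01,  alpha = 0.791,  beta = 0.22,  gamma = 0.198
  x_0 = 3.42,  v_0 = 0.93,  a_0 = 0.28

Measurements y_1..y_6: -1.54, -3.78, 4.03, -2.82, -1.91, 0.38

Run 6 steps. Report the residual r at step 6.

resid = 2.7997

step 1: x_pred=4.5021  r=-6.0421  x^+=-0.2772  v^+=-0.1033  a^+=-2.0655
step 2: x_pred=-1.4351  r=-2.3449  x^+=-3.2899  v^+=-2.7003  a^+=-2.9758
step 3: x_pred=-7.5350  r=11.5650  x^+=1.6129  v^+=-3.1868  a^+=1.5137
step 4: x_pred=-0.8337  r=-1.9863  x^+=-2.4049  v^+=-2.0906  a^+=0.7426
step 5: x_pred=-4.1376  r=2.2276  x^+=-2.3756  v^+=-0.8554  a^+=1.6073
step 6: x_pred=-2.4197  r=2.7997  x^+=-0.2051  v^+=1.3779  a^+=2.6942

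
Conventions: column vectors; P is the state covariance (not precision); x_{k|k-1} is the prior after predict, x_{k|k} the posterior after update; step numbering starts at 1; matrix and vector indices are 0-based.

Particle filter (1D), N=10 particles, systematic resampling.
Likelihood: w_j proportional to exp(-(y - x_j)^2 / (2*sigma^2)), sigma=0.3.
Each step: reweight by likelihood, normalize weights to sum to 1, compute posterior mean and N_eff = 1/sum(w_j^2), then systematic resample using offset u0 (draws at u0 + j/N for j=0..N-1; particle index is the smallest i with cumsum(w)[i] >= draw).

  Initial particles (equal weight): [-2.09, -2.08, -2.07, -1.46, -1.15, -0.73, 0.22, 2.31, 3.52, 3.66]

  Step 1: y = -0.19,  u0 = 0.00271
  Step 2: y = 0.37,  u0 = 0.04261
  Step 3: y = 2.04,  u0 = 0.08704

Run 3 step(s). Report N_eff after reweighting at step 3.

step 1: w=[0.0000, 0.0000, 0.0000, 0.0002, 0.0100, 0.3315, 0.6583, 0.0000, 0.0000, 0.0000]  mean=-0.1090  Neff=1.8405  idx=[4, 5, 5, 5, 6, 6, 6, 6, 6, 6]
step 2: w=[0.0000, 0.0002, 0.0002, 0.0002, 0.1666, 0.1666, 0.1666, 0.1666, 0.1666, 0.1666]  mean=0.2194  Neff=6.0082  idx=[4, 4, 5, 6, 6, 7, 7, 8, 9, 9]
step 3: w=[0.1000, 0.1000, 0.1000, 0.1000, 0.1000, 0.1000, 0.1000, 0.1000, 0.1000, 0.1000]  mean=0.2200  Neff=10.0000  idx=[0, 1, 2, 3, 4, 5, 6, 7, 8, 9]

N_eff = 10.0000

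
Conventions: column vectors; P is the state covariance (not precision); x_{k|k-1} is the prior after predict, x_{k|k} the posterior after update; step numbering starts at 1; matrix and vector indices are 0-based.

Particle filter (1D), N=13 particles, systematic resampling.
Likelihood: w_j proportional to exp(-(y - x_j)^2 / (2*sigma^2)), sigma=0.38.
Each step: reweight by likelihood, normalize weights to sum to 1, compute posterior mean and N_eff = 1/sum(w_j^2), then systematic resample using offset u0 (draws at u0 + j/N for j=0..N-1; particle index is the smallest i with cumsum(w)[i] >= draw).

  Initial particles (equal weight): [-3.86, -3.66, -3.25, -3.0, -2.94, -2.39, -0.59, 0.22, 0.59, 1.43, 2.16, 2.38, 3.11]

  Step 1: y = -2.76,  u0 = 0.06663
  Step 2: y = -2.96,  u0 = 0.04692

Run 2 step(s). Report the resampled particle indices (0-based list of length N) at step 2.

step 1: w=[0.0053, 0.0213, 0.1530, 0.2878, 0.3140, 0.2187, 0.0000, 0.0000, 0.0000, 0.0000, 0.0000, 0.0000, 0.0000]  mean=-2.9046  Neff=3.9509  idx=[2, 2, 3, 3, 3, 3, 4, 4, 4, 4, 5, 5, 5]
step 2: w=[0.0716, 0.0716, 0.0952, 0.0952, 0.0952, 0.0952, 0.0956, 0.0956, 0.0956, 0.0956, 0.0311, 0.0311, 0.0311]  mean=-2.9559  Neff=11.6244  idx=[0, 1, 2, 3, 4, 5, 5, 6, 7, 8, 9, 9, 12]

resampled_idx = [0, 1, 2, 3, 4, 5, 5, 6, 7, 8, 9, 9, 12]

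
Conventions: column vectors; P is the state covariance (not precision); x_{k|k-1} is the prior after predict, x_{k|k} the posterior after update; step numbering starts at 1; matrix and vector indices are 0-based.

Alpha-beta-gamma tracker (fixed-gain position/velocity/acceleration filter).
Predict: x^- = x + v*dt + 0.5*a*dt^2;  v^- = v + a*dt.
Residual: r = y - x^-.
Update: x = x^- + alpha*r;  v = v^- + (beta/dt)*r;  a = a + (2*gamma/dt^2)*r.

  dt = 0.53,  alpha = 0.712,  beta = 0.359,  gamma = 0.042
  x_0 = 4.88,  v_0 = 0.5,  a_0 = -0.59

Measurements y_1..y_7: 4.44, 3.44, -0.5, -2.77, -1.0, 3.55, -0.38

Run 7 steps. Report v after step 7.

v_post = 0.4504

step 1: x_pred=5.0621  r=-0.6221  x^+=4.6192  v^+=-0.2341  a^+=-0.7760
step 2: x_pred=4.3861  r=-0.9461  x^+=3.7125  v^+=-1.2863  a^+=-1.0590
step 3: x_pred=2.8820  r=-3.3820  x^+=0.4740  v^+=-4.1384  a^+=-2.0703
step 4: x_pred=-2.0101  r=-0.7599  x^+=-2.5511  v^+=-5.7504  a^+=-2.2976
step 5: x_pred=-5.9215  r=4.9215  x^+=-2.4174  v^+=-3.6344  a^+=-0.8258
step 6: x_pred=-4.4596  r=8.0096  x^+=1.2432  v^+=1.3533  a^+=1.5694
step 7: x_pred=2.1809  r=-2.5609  x^+=0.3575  v^+=0.4504  a^+=0.8036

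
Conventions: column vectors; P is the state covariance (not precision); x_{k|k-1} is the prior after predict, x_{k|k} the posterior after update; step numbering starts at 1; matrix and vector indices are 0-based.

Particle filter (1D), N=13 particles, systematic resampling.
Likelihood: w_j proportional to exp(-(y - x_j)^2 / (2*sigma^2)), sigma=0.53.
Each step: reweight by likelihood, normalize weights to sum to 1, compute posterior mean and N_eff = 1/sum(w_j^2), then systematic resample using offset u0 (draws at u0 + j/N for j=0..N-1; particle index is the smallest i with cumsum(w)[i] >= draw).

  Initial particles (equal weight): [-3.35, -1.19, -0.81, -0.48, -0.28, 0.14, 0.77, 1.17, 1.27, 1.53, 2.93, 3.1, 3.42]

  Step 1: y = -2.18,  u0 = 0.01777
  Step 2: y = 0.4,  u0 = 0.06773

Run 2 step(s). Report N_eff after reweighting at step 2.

N_eff = 4.3192

step 1: w=[0.2866, 0.5727, 0.1160, 0.0191, 0.0053, 0.0002, 0.0000, 0.0000, 0.0000, 0.0000, 0.0000, 0.0000, 0.0000]  mean=-1.7463  Neff=2.3587  idx=[0, 0, 0, 0, 1, 1, 1, 1, 1, 1, 1, 2, 2]
step 2: w=[0.0000, 0.0000, 0.0000, 0.0000, 0.0493, 0.0493, 0.0493, 0.0493, 0.0493, 0.0493, 0.0493, 0.3275, 0.3275]  mean=-0.9411  Neff=4.3192  idx=[5, 6, 8, 10, 11, 11, 11, 11, 12, 12, 12, 12, 12]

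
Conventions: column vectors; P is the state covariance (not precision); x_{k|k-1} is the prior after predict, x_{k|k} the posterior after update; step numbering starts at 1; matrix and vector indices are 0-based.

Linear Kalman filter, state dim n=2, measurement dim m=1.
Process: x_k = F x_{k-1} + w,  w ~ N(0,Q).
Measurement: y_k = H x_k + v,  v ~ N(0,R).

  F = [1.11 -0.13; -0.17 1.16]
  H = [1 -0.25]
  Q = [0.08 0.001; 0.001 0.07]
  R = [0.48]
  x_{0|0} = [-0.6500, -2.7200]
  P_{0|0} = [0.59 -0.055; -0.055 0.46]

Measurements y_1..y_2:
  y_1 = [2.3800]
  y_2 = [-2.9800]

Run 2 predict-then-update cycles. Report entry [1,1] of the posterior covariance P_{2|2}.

step 1: x^-=[-0.3679, -3.0447]  P^-=[0.8306 -0.2517; -0.2517 0.7277]  S=[1.4819]  K=[0.6029; -0.2926]  nu=[1.9867]  x^+=[0.8300, -3.6261]  P^+=[0.2918 0.0097; 0.0097 0.6008]
step 2: x^-=[1.3927, -4.3474]  P^-=[0.4469 -0.1319; -0.1319 0.8830]  S=[1.0481]  K=[0.4579; -0.3365]  nu=[-5.4595]  x^+=[-1.1072, -2.5102]  P^+=[0.2272 0.0296; 0.0296 0.7644]

P_post[1,1] = 0.7644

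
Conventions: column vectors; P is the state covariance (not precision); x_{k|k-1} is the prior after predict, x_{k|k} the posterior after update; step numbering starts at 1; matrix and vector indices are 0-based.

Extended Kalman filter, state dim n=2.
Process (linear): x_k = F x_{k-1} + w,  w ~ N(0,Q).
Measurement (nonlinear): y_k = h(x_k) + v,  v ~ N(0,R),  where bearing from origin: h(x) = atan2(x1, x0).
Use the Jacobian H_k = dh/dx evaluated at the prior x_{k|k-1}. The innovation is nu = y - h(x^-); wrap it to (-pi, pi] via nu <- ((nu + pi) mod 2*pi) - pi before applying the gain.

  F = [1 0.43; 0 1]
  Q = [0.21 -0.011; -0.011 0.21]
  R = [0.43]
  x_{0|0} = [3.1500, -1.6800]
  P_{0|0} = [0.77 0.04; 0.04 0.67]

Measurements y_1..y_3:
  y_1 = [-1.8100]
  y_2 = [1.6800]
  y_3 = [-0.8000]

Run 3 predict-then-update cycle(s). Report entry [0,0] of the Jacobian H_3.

step 1: x^-=[2.4276, -1.6800]  P^-=[1.1383 0.3171; 0.3171 0.8800]  H_jac=[0.1928 0.2785]  S=[0.5746]  K=[0.5356; 0.5329]  nu=[-1.2046]  x^+=[1.7825, -2.3220]  P^+=[0.9735 0.1531; 0.1531 0.7168]
step 2: x^-=[0.7840, -2.3220]  P^-=[1.4477 0.4503; 0.4503 0.9268]  H_jac=[0.3866 0.1305]  S=[0.7076]  K=[0.8740; 0.4170]  nu=[2.9252]  x^+=[3.3406, -1.1022]  P^+=[0.9072 0.1924; 0.1924 0.8038]
step 3: x^-=[2.8666, -1.1022]  P^-=[1.4313 0.5270; 0.5270 1.0138]  H_jac=[0.1169 0.3039]  S=[0.5806]  K=[0.5639; 0.6367]  nu=[-0.4329]  x^+=[2.6225, -1.3779]  P^+=[1.2466 0.3186; 0.3186 0.7784]

H_jac[0,0] = 0.1169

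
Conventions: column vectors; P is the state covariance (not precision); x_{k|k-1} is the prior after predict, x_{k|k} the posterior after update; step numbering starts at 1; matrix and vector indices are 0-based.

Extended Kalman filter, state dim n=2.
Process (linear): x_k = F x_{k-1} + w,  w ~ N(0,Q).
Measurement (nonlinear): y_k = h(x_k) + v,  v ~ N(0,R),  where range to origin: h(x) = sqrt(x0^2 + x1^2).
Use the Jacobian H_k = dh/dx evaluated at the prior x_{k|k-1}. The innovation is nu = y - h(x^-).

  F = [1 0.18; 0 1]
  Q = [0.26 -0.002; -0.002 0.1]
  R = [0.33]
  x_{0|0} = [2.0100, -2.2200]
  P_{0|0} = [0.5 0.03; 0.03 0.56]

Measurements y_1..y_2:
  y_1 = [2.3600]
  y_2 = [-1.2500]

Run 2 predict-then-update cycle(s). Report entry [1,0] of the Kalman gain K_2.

step 1: x^-=[1.6104, -2.2200]  P^-=[0.7889 0.1288; 0.1288 0.6600]  H_jac=[0.5872 -0.8095]  S=[0.9120]  K=[0.3936; -0.5029]  nu=[-0.3826]  x^+=[1.4598, -2.0276]  P^+=[0.6476 0.3093; 0.3093 0.4294]
step 2: x^-=[1.0948, -2.0276]  P^-=[1.0329 0.3846; 0.3846 0.5294]  H_jac=[0.4751 -0.8799]  S=[0.6515]  K=[0.2338; -0.4345]  nu=[-3.5543]  x^+=[0.2638, -0.4832]  P^+=[0.9973 0.4508; 0.4508 0.4064]

K[1,0] = -0.4345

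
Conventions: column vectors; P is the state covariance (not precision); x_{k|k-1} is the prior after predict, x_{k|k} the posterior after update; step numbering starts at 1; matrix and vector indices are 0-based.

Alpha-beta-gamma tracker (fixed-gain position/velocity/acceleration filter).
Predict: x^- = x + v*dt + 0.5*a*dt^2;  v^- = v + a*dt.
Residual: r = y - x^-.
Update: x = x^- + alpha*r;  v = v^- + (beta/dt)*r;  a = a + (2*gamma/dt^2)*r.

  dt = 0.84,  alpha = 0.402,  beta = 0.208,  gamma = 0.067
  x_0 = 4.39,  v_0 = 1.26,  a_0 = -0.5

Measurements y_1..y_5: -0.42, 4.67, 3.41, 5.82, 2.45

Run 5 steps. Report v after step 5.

step 1: x_pred=5.2720  r=-5.6920  x^+=2.9838  v^+=-0.5694  a^+=-1.5810
step 2: x_pred=1.9477  r=2.7223  x^+=3.0421  v^+=-1.2234  a^+=-1.0640
step 3: x_pred=1.6391  r=1.7709  x^+=2.3510  v^+=-1.6786  a^+=-0.7277
step 4: x_pred=0.6842  r=5.1358  x^+=2.7488  v^+=-1.0181  a^+=0.2477
step 5: x_pred=1.9810  r=0.4690  x^+=2.1695  v^+=-0.6939  a^+=0.3367

v_post = -0.6939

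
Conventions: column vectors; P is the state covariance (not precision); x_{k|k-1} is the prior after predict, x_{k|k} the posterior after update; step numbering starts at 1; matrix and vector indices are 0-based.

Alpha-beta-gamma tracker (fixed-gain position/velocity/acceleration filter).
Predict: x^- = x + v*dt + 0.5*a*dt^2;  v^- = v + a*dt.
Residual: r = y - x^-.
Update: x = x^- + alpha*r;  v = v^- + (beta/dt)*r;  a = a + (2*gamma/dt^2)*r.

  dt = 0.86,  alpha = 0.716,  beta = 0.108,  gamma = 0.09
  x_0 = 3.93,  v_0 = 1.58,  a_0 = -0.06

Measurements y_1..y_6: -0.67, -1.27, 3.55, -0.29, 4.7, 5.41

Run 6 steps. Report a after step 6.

step 1: x_pred=5.2666  r=-5.9366  x^+=1.0160  v^+=0.7829  a^+=-1.5048
step 2: x_pred=1.1328  r=-2.4028  x^+=-0.5876  v^+=-0.8130  a^+=-2.0896
step 3: x_pred=-2.0595  r=5.6095  x^+=1.9569  v^+=-1.9056  a^+=-0.7244
step 4: x_pred=0.0502  r=-0.3402  x^+=-0.1934  v^+=-2.5713  a^+=-0.8072
step 5: x_pred=-2.7032  r=7.4032  x^+=2.5975  v^+=-2.3358  a^+=0.9946
step 6: x_pred=0.9565  r=4.4535  x^+=4.1452  v^+=-0.9212  a^+=2.0784

a_post = 2.0784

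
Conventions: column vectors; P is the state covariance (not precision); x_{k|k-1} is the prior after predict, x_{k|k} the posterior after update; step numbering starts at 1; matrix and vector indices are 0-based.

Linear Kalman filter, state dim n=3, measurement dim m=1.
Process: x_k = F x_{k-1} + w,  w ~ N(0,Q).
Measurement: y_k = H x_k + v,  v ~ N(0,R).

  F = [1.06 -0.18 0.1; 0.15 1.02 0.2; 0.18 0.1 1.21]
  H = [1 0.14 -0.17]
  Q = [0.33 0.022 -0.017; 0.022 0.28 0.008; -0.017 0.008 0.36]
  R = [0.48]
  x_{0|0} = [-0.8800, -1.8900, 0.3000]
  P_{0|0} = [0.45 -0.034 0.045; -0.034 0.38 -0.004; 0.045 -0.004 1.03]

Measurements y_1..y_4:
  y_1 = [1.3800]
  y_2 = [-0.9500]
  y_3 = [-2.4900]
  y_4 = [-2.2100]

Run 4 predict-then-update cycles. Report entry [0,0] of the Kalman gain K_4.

K[0,0] = 0.6409

step 1: x^-=[-0.5626, -1.9998, 0.0156]  P^-=[0.8809 0.0185 0.2435; 0.0185 0.7173 0.3062; 0.2435 0.3062 1.9038]  S=[1.3378]  K=[0.6295; 0.0500; -0.0279]  nu=[2.2252]  x^+=[0.8381, -1.8886, -0.0464]  P^+=[0.3508 -0.0236 0.2670; -0.0236 0.7140 0.3081; 0.2670 0.3081 1.9028]
step 2: x^-=[1.2237, -1.8099, -0.0941]  P^-=[0.8209 0.0408 0.5488; 0.0408 1.2413 0.9905; 0.5488 0.9905 3.3543]  S=[1.1998]  K=[0.6112; 0.0385; 0.0977]  nu=[-1.9363]  x^+=[0.0403, -1.8845, -0.2833]  P^+=[0.3727 0.0126 0.4771; 0.0126 1.2396 0.9860; 0.4771 0.9860 3.3429]
step 3: x^-=[0.3536, -1.9728, -0.5240]  P^-=[0.8832 0.1072 0.8529; 0.1072 2.1465 2.2964; 0.8529 2.2964 5.7257]  S=[1.2015]  K=[0.6269; 0.0144; 0.1673]  nu=[-2.6565]  x^+=[-1.3118, -2.0110, -0.9685]  P^+=[0.4110 0.0963 0.7269; 0.0963 2.1462 2.2935; 0.7269 2.2935 5.6921]
step 4: x^-=[-1.1254, -2.4417, -1.6091]  P^-=[0.9530 0.2251 1.1874; 0.2251 3.7587 4.6692; 1.1874 4.6692 9.6037]  S=[1.2213]  K=[0.6409; -0.0348; 0.1707]  nu=[-1.0163]  x^+=[-1.7767, -2.4064, -1.7826]  P^+=[0.4514 0.2523 1.0538; 0.2523 3.7572 4.6765; 1.0538 4.6765 9.5681]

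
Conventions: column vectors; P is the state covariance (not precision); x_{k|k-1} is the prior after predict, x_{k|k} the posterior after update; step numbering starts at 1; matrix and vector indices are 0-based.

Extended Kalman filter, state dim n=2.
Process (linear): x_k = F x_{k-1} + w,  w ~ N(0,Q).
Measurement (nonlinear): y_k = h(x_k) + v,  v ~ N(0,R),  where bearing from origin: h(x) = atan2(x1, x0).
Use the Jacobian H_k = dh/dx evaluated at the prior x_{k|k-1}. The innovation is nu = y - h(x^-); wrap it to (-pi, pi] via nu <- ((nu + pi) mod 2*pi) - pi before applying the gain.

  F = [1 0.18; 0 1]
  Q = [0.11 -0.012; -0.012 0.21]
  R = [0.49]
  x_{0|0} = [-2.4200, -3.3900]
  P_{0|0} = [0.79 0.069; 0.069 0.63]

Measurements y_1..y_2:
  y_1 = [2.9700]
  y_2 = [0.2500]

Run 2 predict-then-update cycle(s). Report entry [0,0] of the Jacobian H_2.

H_jac[0,0] = 0.1274

step 1: x^-=[-3.0302, -3.3900]  P^-=[0.9453 0.1704; 0.1704 0.8400]  H_jac=[0.1640 -0.1466]  S=[0.5253]  K=[0.2475; -0.1812]  nu=[-1.0130]  x^+=[-3.2809, -3.2065]  P^+=[0.9131 0.1940; 0.1940 0.8228]
step 2: x^-=[-3.8581, -3.2065]  P^-=[1.1196 0.3301; 0.3301 1.0328]  H_jac=[0.1274 -0.1533]  S=[0.5196]  K=[0.1772; -0.2238]  nu=[2.6982]  x^+=[-3.3801, -3.8103]  P^+=[1.1032 0.3507; 0.3507 1.0067]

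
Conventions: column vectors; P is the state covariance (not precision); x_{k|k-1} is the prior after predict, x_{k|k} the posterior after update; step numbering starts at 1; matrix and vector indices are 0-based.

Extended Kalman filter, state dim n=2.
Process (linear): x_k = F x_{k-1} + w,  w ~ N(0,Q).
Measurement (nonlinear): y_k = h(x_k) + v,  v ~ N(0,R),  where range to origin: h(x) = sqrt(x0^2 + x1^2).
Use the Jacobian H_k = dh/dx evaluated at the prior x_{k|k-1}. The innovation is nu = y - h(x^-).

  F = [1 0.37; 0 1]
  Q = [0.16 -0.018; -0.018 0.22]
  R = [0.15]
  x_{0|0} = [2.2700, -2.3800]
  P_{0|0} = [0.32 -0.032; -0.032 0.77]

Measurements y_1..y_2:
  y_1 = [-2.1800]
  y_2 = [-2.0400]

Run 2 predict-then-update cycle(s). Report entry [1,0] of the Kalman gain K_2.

K[1,0] = 0.5378

step 1: x^-=[1.3894, -2.3800]  P^-=[0.5617 0.2349; 0.2349 0.9900]  H_jac=[0.5042 -0.8636]  S=[0.8266]  K=[0.0972; -0.8911]  nu=[-4.9359]  x^+=[0.9097, 2.0182]  P^+=[0.5539 0.3065; 0.3065 0.3337]
step 2: x^-=[1.6564, 2.0182]  P^-=[0.9864 0.4120; 0.4120 0.5537]  H_jac=[0.6344 0.7730]  S=[1.2819]  K=[0.7366; 0.5378]  nu=[-4.6509]  x^+=[-1.7694, -0.4829]  P^+=[0.2909 -0.0958; -0.0958 0.1830]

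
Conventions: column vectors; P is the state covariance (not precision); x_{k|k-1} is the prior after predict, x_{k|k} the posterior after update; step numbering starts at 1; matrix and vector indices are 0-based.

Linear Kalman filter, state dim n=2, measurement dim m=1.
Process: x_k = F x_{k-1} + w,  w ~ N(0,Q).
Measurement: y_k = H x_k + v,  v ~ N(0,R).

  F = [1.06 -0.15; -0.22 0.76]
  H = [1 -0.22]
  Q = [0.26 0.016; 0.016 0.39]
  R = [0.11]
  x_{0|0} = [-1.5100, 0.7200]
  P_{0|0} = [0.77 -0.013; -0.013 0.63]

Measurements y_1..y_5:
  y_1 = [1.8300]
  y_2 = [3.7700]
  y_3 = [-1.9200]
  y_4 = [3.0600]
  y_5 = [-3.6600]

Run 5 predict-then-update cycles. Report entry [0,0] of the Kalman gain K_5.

K[0,0] = 0.7094

step 1: x^-=[-1.7086, 0.8794]  P^-=[1.1435 -0.2463; -0.2463 0.7955]  S=[1.4003]  K=[0.8553; -0.3009]  nu=[3.7321]  x^+=[1.4833, -0.2434]  P^+=[0.1192 0.1140; 0.1140 0.6688]
step 2: x^-=[1.6088, -0.5113]  P^-=[0.3727 0.0076; 0.0076 0.7439]  S=[0.5153]  K=[0.7199; -0.3028]  nu=[2.0487]  x^+=[3.0837, -1.1317]  P^+=[0.1056 0.1200; 0.1200 0.6966]
step 3: x^-=[3.4385, -1.5385]  P^-=[0.3562 0.0126; 0.0126 0.7574]  S=[0.4973]  K=[0.7106; -0.3098]  nu=[-5.6970]  x^+=[-0.6100, 0.2265]  P^+=[0.1050 0.1220; 0.1220 0.7096]
step 4: x^-=[-0.6806, 0.3064]  P^-=[0.3552 0.0130; 0.0130 0.7642]  S=[0.4964]  K=[0.7097; -0.3125]  nu=[3.8080]  x^+=[2.0218, -0.8838]  P^+=[0.1051 0.1231; 0.1231 0.7157]
step 5: x^-=[2.2757, -1.1165]  P^-=[0.3551 0.0131; 0.0131 0.7673]  S=[0.4965]  K=[0.7094; -0.3136]  nu=[-6.1813]  x^+=[-2.1096, 0.8221]  P^+=[0.1052 0.1236; 0.1236 0.7185]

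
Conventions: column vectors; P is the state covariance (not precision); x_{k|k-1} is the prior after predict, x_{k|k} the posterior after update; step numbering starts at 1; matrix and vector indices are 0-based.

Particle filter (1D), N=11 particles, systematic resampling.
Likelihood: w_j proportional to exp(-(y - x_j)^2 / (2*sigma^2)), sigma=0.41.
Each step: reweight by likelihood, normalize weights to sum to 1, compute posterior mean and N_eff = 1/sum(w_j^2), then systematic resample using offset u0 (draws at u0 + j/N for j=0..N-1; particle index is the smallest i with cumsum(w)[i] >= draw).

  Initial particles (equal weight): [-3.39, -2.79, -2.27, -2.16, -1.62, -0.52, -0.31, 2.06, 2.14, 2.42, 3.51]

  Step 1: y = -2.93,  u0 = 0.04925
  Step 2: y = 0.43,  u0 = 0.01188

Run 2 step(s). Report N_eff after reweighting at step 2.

step 1: w=[0.2765, 0.4894, 0.1420, 0.0889, 0.0031, 0.0000, 0.0000, 0.0000, 0.0000, 0.0000, 0.0000]  mean=-2.8223  Neff=2.9065  idx=[0, 0, 0, 1, 1, 1, 1, 1, 2, 2, 3]
step 2: w=[0.0000, 0.0000, 0.0000, 0.0000, 0.0000, 0.0000, 0.0000, 0.0000, 0.1308, 0.1308, 0.7383]  mean=-2.1888  Neff=1.7260  idx=[8, 8, 9, 10, 10, 10, 10, 10, 10, 10, 10]

N_eff = 1.7260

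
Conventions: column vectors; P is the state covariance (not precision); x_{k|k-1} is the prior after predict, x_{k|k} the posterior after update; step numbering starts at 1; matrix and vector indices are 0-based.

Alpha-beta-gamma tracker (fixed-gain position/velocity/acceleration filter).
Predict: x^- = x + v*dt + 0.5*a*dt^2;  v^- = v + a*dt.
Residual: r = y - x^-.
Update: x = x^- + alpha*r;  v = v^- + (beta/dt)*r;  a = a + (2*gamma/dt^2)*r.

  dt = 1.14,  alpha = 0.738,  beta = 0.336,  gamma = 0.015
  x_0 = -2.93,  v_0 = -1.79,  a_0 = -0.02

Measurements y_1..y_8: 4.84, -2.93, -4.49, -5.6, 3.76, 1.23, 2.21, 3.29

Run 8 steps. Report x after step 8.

step 1: x_pred=-4.9836  r=9.8236  x^+=2.2662  v^+=1.0826  a^+=0.2068
step 2: x_pred=3.6347  r=-6.5647  x^+=-1.2100  v^+=-0.6166  a^+=0.0552
step 3: x_pred=-1.8770  r=-2.6130  x^+=-3.8054  v^+=-1.3237  a^+=-0.0051
step 4: x_pred=-5.3178  r=-0.2822  x^+=-5.5261  v^+=-1.4127  a^+=-0.0116
step 5: x_pred=-7.1441  r=10.9041  x^+=0.9031  v^+=1.7879  a^+=0.2401
step 6: x_pred=3.0973  r=-1.8673  x^+=1.7192  v^+=1.5112  a^+=0.1970
step 7: x_pred=3.5701  r=-1.3601  x^+=2.5663  v^+=1.3350  a^+=0.1656
step 8: x_pred=4.1958  r=-0.9058  x^+=3.5273  v^+=1.2568  a^+=0.1447

x_post = 3.5273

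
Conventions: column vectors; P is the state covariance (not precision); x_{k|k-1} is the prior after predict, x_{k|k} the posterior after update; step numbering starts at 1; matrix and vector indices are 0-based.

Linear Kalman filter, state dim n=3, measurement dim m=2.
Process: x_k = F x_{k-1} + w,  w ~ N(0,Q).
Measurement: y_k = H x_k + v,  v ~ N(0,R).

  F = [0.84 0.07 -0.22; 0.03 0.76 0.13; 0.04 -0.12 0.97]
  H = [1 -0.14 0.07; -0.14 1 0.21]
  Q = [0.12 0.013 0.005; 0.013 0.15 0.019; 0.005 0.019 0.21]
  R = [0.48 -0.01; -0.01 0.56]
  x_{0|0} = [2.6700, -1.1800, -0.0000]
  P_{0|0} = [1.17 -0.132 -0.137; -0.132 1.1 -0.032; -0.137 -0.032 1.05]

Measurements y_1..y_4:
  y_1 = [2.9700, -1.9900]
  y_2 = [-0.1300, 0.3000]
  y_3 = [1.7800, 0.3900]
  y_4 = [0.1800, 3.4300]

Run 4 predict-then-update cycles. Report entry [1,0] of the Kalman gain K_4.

K[1,0] = 0.0349

step 1: x^-=[2.1602, -0.8167, 0.2484]  P^-=[1.0379 -0.0226 -0.2895; -0.0226 0.7907 0.0212; -0.2895 0.0212 1.2137]  S=[1.5047 -0.3283; -0.3283 1.4568]  K=[0.6774 -0.0043; 0.0336 0.5556; -0.0952 0.1959]  nu=[0.6781, -0.9230]  x^+=[2.6235, -1.3067, 0.0031]  P^+=[0.3454 0.0702 -0.1476; 0.0702 0.3516 -0.1477; -0.1476 -0.1477 1.1320]
step 2: x^-=[2.1116, -0.9140, 0.2647]  P^-=[0.4875 0.0612 -0.3677; 0.0612 0.3454 0.0203; -0.3677 0.0203 1.3030]  S=[0.9117 -0.1179; -0.1179 0.9854]  K=[0.4937 -0.0265; 0.0613 0.3535; -0.2651 0.3188]  nu=[-2.3881, 1.4540]  x^+=[0.8941, -0.5465, 1.3614]  P^+=[0.2615 0.0632 -0.2206; 0.0632 0.2240 -0.0847; -0.2206 -0.0847 1.1188]
step 3: x^-=[0.4132, -0.2115, 1.4219]  P^-=[0.4514 0.0307 -0.4188; 0.0307 0.2829 0.0730; -0.4188 0.0730 1.2683]  S=[0.8745 -0.1437; -0.1437 0.9544]  K=[0.4686 -0.0556; 0.0475 0.3152; -0.3287 0.3675]  nu=[1.2376, 0.3608]  x^+=[0.9731, -0.0391, 1.1477]  P^+=[0.2489 0.0488 -0.2373; 0.0488 0.1905 -0.0363; -0.2373 -0.0363 1.0102]
step 4: x^-=[0.5622, 0.1487, 1.1569]  P^-=[0.4400 0.0132 -0.4033; 0.0132 0.2705 0.0963; -0.4033 0.0963 1.1532]  S=[0.8689 -0.1559; -0.1559 0.9505]  K=[0.4602 -0.0646; 0.0349 0.3097; -0.3216 0.3628]  nu=[-0.4423, 3.1171]  x^+=[0.1574, 1.0986, 2.4299]  P^+=[0.2428 0.0401 -0.2231; 0.0401 0.1817 -0.0143; -0.2231 -0.0143 0.9019]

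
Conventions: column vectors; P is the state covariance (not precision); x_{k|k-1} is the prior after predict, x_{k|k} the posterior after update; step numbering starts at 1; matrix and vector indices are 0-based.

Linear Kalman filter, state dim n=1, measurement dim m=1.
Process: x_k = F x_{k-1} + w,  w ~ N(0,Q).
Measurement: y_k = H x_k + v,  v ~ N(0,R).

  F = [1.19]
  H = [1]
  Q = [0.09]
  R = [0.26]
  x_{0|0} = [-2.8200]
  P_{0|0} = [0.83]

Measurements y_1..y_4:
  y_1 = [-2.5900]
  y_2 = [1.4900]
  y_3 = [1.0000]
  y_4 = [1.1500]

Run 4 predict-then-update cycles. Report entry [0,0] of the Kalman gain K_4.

K[0,0] = 0.5280

step 1: x^-=[-3.3558]  P^-=[1.2654]  S=[1.5254]  K=[0.8295]  nu=[0.7658]  x^+=[-2.7205]  P^+=[0.2157]
step 2: x^-=[-3.2374]  P^-=[0.3954]  S=[0.6554]  K=[0.6033]  nu=[4.7274]  x^+=[-0.3853]  P^+=[0.1569]
step 3: x^-=[-0.4585]  P^-=[0.3121]  S=[0.5721]  K=[0.5456]  nu=[1.4585]  x^+=[0.3372]  P^+=[0.1418]
step 4: x^-=[0.4013]  P^-=[0.2909]  S=[0.5509]  K=[0.5280]  nu=[0.7487]  x^+=[0.7966]  P^+=[0.1373]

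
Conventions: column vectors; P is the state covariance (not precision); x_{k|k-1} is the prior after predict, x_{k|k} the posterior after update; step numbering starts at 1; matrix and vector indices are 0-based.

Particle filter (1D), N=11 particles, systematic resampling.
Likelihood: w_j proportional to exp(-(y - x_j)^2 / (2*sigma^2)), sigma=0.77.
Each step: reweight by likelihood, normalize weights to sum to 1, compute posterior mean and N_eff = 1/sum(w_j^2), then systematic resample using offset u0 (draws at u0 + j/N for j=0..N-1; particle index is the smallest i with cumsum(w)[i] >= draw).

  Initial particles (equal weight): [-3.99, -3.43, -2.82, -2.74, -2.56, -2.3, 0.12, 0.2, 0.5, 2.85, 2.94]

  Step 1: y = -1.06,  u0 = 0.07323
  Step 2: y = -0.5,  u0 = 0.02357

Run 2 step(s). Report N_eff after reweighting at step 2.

N_eff = 6.5688

step 1: w=[0.0006, 0.0068, 0.0565, 0.0713, 0.1155, 0.2106, 0.2380, 0.2019, 0.0989, 0.0000, 0.0000]  mean=-1.0416  Neff=5.7734  idx=[3, 4, 5, 5, 5, 6, 6, 7, 7, 7, 8]
step 2: w=[0.0035, 0.0068, 0.0159, 0.0159, 0.0159, 0.1764, 0.1764, 0.1614, 0.1614, 0.1614, 0.1050]  mean=0.0550  Neff=6.5688  idx=[2, 5, 5, 6, 6, 7, 7, 8, 9, 9, 10]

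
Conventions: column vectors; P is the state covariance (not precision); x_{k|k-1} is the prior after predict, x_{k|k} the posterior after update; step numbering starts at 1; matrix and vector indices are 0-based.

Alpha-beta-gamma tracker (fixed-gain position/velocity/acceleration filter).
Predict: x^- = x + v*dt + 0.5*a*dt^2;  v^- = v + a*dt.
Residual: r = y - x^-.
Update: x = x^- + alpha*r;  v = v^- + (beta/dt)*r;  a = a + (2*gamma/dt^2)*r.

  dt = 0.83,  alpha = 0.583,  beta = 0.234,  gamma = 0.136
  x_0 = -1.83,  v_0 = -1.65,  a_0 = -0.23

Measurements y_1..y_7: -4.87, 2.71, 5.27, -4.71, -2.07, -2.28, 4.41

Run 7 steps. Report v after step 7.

v_post = -1.6248

step 1: x_pred=-3.2787  r=-1.5913  x^+=-4.2064  v^+=-2.2895  a^+=-0.8583
step 2: x_pred=-6.4024  r=9.1124  x^+=-1.0899  v^+=-0.4329  a^+=2.7396
step 3: x_pred=-0.5055  r=5.7755  x^+=2.8616  v^+=3.4692  a^+=5.0199
step 4: x_pred=7.4702  r=-12.1802  x^+=0.3691  v^+=4.2019  a^+=0.2108
step 5: x_pred=3.9293  r=-5.9993  x^+=0.4317  v^+=2.6854  a^+=-2.1579
step 6: x_pred=1.9173  r=-4.1973  x^+=-0.5297  v^+=-0.2890  a^+=-3.8152
step 7: x_pred=-2.0837  r=6.4937  x^+=1.7021  v^+=-1.6248  a^+=-1.2512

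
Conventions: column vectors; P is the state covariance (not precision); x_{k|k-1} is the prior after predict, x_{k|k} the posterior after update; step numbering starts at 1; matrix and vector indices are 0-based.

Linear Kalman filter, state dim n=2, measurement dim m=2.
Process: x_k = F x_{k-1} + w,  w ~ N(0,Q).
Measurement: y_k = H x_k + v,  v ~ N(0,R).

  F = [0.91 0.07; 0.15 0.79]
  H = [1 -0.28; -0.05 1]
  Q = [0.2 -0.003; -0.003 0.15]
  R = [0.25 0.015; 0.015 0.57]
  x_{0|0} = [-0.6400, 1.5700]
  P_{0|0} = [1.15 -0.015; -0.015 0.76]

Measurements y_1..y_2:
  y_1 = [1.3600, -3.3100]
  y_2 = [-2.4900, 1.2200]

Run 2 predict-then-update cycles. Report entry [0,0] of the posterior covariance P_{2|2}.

step 1: x^-=[-0.4725, 1.1443]  P^-=[1.1541 0.1851; 0.1851 0.6466]  S=[1.3512 -0.0361; -0.0361 1.2010]  K=[0.8193 0.1307; 0.0172 0.5312]  nu=[2.1529, -4.4779]  x^+=[0.7062, -1.1975]  P^+=[0.2344 0.0985; 0.0985 0.3080]
step 2: x^-=[0.5588, -0.8401]  P^-=[0.4081 0.1179; 0.1179 0.3708]  S=[0.6212 0.0103; 0.0103 0.9301]  K=[0.6023 0.0981; 0.0161 0.3922]  nu=[-3.2841, 2.0880]  x^+=[-1.2141, -0.0741]  P^+=[0.1726 0.0736; 0.0736 0.2275]

P_post[0,0] = 0.1726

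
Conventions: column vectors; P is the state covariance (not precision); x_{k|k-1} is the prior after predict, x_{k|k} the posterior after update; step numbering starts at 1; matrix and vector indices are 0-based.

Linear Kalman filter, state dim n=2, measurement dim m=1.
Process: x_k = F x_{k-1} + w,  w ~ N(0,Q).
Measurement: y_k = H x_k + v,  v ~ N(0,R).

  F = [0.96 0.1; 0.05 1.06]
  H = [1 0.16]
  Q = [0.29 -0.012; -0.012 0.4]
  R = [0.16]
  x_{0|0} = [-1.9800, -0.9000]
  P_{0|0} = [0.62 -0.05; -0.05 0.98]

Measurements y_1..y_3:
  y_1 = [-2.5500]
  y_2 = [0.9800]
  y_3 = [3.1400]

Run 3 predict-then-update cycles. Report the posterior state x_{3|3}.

x_post = [2.0106, 2.0284]

step 1: x^-=[-1.9908, -1.0530]  P^-=[0.8616 0.0705; 0.0705 1.4974]  S=[1.0825]  K=[0.8064; 0.2865]  nu=[-0.3907]  x^+=[-2.3059, -1.1649]  P^+=[0.1577 -0.1795; -0.1795 1.4085]
step 2: x^-=[-2.3301, -1.3501]  P^-=[0.4150 -0.0387; -0.0387 1.9640]  S=[0.6129]  K=[0.6670; 0.4496]  nu=[3.5261]  x^+=[0.0218, 0.2351]  P^+=[0.1423 -0.2225; -0.2225 1.8401]
step 3: x^-=[0.0445, 0.2503]  P^-=[0.3968 -0.0376; -0.0376 2.4444]  S=[0.6074]  K=[0.6435; 0.5819]  nu=[3.0555]  x^+=[2.0106, 2.0284]  P^+=[0.1454 -0.2651; -0.2651 2.2387]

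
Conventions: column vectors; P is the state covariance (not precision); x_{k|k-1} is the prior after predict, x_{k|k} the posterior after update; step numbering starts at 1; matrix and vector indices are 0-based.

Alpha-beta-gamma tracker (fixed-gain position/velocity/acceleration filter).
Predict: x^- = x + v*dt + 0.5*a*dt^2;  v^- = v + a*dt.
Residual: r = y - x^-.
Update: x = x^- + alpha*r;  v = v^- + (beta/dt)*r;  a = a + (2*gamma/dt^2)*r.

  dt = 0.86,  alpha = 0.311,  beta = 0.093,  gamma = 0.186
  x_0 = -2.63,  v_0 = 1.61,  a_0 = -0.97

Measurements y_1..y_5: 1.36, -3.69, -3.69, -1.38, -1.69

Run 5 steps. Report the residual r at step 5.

resid = 4.4635

step 1: x_pred=-1.6041  r=2.9641  x^+=-0.6823  v^+=1.0963  a^+=0.5209
step 2: x_pred=0.4532  r=-4.1432  x^+=-0.8353  v^+=1.0962  a^+=-1.5631
step 3: x_pred=-0.4706  r=-3.2194  x^+=-1.4718  v^+=-0.5961  a^+=-3.1823
step 4: x_pred=-3.1613  r=1.7813  x^+=-2.6073  v^+=-3.1403  a^+=-2.2864
step 5: x_pred=-6.1535  r=4.4635  x^+=-4.7654  v^+=-4.6239  a^+=-0.0413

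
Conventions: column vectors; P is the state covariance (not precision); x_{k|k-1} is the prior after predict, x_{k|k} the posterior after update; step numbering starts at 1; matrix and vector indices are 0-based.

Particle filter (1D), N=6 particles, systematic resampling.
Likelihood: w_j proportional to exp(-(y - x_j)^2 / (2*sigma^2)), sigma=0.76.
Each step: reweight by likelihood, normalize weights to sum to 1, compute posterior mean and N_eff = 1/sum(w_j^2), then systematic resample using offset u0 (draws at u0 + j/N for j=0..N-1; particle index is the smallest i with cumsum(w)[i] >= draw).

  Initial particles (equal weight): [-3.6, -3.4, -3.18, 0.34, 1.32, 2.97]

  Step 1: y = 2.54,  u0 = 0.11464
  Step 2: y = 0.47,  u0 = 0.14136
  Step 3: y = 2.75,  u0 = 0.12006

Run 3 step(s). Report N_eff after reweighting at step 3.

N_eff = 3.0789

step 1: w=[0.0000, 0.0000, 0.0000, 0.0133, 0.2412, 0.7455]  mean=2.5371  Neff=1.6282  idx=[4, 5, 5, 5, 5, 5]
step 2: w=[0.9599, 0.0080, 0.0080, 0.0080, 0.0080, 0.0080]  mean=1.3862  Neff=1.0849  idx=[0, 0, 0, 0, 0, 2]
step 3: w=[0.0941, 0.0941, 0.0941, 0.0941, 0.0941, 0.5297]  mean=2.1940  Neff=3.0789  idx=[1, 3, 4, 5, 5, 5]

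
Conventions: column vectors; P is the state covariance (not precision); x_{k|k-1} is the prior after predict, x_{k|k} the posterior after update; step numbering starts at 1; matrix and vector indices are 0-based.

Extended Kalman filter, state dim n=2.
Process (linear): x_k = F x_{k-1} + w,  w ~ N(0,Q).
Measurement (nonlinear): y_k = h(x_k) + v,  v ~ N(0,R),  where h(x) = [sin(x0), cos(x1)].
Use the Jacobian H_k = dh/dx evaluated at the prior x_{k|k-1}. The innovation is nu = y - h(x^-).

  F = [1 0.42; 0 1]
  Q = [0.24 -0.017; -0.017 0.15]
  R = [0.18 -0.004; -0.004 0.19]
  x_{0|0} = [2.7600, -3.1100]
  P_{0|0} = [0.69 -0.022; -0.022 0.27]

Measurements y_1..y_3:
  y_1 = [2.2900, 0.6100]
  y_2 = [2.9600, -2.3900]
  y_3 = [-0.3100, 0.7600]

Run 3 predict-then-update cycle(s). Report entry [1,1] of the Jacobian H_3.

H_jac[1,1] = -0.0986

step 1: x^-=[1.4538, -3.1100]  P^-=[0.9591 0.0744; 0.0744 0.4200]  H_jac=[0.1167 0.0000; 0.0000 0.0316]  S=[0.1931 -0.0037; -0.0037 0.1904]  K=[0.5804 0.0237; 0.0463 0.0706]  nu=[1.2968, 1.6095]  x^+=[2.2446, -2.9363]  P^+=[0.8941 0.0690; 0.0690 0.4187]
step 2: x^-=[1.0113, -2.9363]  P^-=[1.2660 0.2279; 0.2279 0.5687]  H_jac=[0.5307 0.0000; 0.0000 0.2038]  S=[0.5366 0.0207; 0.0207 0.2136]  K=[1.2484 0.0967; 0.2053 0.5228]  nu=[2.1125, -1.4110]  x^+=[3.5120, -3.2403]  P^+=[0.4227 0.0657; 0.0657 0.4832]
step 3: x^-=[2.1511, -3.2403]  P^-=[0.8031 0.2516; 0.2516 0.6332]  H_jac=[-0.5483 0.0000; 0.0000 -0.0986]  S=[0.4214 0.0096; 0.0096 0.1962]  K=[-1.0431 -0.0754; -0.3205 -0.3025]  nu=[-1.1463, 1.7551]  x^+=[3.2145, -3.4039]  P^+=[0.3419 0.1030; 0.1030 0.5701]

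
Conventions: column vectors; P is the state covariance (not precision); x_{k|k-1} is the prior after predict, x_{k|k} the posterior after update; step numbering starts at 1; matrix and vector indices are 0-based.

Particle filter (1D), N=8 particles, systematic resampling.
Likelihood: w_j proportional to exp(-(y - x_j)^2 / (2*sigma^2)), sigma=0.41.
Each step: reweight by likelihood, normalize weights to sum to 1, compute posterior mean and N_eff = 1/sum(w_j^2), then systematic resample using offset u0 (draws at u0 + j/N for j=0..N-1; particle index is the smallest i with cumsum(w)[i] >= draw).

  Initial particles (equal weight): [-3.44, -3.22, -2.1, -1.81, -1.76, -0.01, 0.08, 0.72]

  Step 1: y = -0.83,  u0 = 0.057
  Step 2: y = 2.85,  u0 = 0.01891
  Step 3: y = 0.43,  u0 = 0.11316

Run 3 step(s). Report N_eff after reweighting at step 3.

step 1: w=[0.0000, 0.0000, 0.0227, 0.1581, 0.2101, 0.3725, 0.2344, 0.0022]  mean=-0.6871  Neff=3.7972  idx=[3, 4, 4, 5, 5, 5, 6, 6]
step 2: w=[0.0000, 0.0000, 0.0000, 0.0831, 0.0831, 0.0831, 0.3753, 0.3753]  mean=0.0576  Neff=3.3067  idx=[3, 4, 6, 6, 6, 7, 7, 7]
step 3: w=[0.1062, 0.1062, 0.1313, 0.1313, 0.1313, 0.1313, 0.1313, 0.1313]  mean=0.0609  Neff=7.9404  idx=[1, 2, 3, 4, 5, 6, 6, 7]

N_eff = 7.9404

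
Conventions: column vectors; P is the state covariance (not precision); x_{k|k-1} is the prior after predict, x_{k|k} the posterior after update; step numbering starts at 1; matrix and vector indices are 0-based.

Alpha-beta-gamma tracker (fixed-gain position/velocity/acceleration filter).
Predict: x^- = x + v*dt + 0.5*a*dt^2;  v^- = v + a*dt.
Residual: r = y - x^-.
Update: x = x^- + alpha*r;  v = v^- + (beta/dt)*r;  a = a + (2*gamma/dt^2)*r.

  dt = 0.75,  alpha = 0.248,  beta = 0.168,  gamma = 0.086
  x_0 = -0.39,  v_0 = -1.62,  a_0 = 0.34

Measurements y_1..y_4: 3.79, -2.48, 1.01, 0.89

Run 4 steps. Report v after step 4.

step 1: x_pred=-1.5094  r=5.2994  x^+=-0.1951  v^+=-0.1779  a^+=1.9604
step 2: x_pred=0.2228  r=-2.7028  x^+=-0.4475  v^+=0.6870  a^+=1.1340
step 3: x_pred=0.3866  r=0.6234  x^+=0.5412  v^+=1.6771  a^+=1.3246
step 4: x_pred=2.1716  r=-1.2816  x^+=1.8538  v^+=2.3834  a^+=0.9327

v_post = 2.3834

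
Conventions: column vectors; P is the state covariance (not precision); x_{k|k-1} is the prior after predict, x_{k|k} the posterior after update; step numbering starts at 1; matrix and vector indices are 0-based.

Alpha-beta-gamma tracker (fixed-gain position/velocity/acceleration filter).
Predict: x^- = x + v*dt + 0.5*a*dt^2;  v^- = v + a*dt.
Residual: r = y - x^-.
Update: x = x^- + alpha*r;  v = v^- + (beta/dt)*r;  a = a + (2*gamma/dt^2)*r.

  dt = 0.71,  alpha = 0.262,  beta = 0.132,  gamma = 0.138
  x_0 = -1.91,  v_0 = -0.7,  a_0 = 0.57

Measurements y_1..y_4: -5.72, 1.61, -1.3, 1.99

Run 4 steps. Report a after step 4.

step 1: x_pred=-2.2633  r=-3.4567  x^+=-3.1690  v^+=-0.9379  a^+=-1.3226
step 2: x_pred=-4.1683  r=5.7783  x^+=-2.6544  v^+=-0.8027  a^+=1.8411
step 3: x_pred=-2.7602  r=1.4602  x^+=-2.3777  v^+=0.7760  a^+=2.6406
step 4: x_pred=-1.1612  r=3.1512  x^+=-0.3356  v^+=3.2366  a^+=4.3659

a_post = 4.3659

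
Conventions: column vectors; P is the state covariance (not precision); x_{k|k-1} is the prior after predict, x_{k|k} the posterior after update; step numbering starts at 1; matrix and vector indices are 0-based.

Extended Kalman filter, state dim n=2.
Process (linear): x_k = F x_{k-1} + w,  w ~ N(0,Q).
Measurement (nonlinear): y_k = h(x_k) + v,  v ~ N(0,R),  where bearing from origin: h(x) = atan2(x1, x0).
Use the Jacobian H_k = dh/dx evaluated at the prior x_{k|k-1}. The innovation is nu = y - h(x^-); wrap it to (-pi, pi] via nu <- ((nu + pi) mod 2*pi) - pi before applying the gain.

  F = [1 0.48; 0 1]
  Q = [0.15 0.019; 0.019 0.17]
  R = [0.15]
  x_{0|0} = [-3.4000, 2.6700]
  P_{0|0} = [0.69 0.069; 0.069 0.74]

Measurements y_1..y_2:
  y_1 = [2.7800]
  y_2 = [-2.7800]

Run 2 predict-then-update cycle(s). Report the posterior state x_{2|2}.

x_post = [-3.2652, 0.9806]

step 1: x^-=[-2.1184, 2.6700]  P^-=[1.0767 0.4432; 0.4432 0.9100]  H_jac=[-0.2298 -0.1824]  S=[0.2743]  K=[-1.1969; -0.9764]  nu=[0.5385]  x^+=[-2.7629, 2.1442]  P^+=[0.6838 0.1227; 0.1227 0.6485]
step 2: x^-=[-1.7337, 2.1442]  P^-=[1.1010 0.4529; 0.4529 0.8185]  H_jac=[-0.2820 -0.2280]  S=[0.3384]  K=[-1.2228; -0.9291]  nu=[1.2525]  x^+=[-3.2652, 0.9806]  P^+=[0.5950 0.0685; 0.0685 0.5264]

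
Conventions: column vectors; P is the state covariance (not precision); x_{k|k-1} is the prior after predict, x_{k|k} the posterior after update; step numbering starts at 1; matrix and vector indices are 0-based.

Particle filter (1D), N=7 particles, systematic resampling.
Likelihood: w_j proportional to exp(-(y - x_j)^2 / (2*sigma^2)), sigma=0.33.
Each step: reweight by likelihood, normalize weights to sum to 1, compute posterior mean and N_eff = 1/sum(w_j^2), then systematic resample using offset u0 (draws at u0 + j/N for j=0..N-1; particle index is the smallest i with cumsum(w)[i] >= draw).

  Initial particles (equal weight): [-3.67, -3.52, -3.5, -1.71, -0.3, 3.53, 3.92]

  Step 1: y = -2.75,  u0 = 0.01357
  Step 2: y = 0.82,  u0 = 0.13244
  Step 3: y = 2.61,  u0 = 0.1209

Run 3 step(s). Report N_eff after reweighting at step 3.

N_eff = 6.1257

step 1: w=[0.1216, 0.3894, 0.4477, 0.0413, 0.0000, 0.0000, 0.0000]  mean=-3.4545  Neff=2.7132  idx=[0, 1, 1, 1, 2, 2, 2]
step 2: w=[0.0002, 0.1037, 0.1037, 0.1037, 0.2296, 0.2296, 0.2296]  mean=-3.5063  Neff=5.2527  idx=[2, 3, 4, 5, 5, 6, 6]
step 3: w=[0.0575, 0.0575, 0.1770, 0.1770, 0.1770, 0.1770, 0.1770]  mean=-3.5023  Neff=6.1257  idx=[2, 2, 3, 4, 5, 6, 6]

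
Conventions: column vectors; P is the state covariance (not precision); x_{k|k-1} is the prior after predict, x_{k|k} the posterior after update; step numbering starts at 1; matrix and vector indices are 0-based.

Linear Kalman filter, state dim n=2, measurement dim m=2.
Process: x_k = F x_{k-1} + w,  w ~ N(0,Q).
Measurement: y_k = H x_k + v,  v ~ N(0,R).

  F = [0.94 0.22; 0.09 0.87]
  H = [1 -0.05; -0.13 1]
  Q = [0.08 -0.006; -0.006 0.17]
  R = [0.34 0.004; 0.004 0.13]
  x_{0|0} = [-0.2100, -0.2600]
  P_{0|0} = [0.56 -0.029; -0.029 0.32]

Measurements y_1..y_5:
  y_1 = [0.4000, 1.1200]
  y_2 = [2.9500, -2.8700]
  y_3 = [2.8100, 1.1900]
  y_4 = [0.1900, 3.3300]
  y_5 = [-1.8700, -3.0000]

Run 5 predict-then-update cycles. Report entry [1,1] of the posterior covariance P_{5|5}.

step 1: x^-=[-0.2546, -0.2451]  P^-=[0.5783 0.0783; 0.0783 0.4122]  S=[0.9115 -0.0129; -0.0129 0.5316]  K=[0.6305 0.0213; 0.0741 0.7580]  nu=[0.6423, 1.3320]  x^+=[0.1787, 0.8122]  P^+=[0.2161 0.0334; 0.0334 0.1032]
step 2: x^-=[0.3467, 0.7227]  P^-=[0.2898 0.0600; 0.0600 0.2551]  S=[0.6244 0.0140; 0.0140 0.3744]  K=[0.4583 0.0425; 0.0609 0.6582]  nu=[2.6394, -3.5476]  x^+=[1.4054, -1.4516]  P^+=[0.1574 0.0278; 0.0278 0.0894]
step 3: x^-=[1.0018, -1.1364]  P^-=[0.2349 0.0477; 0.0477 0.2433]  S=[0.5707 0.0093; 0.0093 0.3649]  K=[0.4068 0.0367; 0.0517 0.6485]  nu=[1.7514, 2.4567]  x^+=[1.8044, 0.5473]  P^+=[0.1397 0.0246; 0.0246 0.0877]
step 4: x^-=[1.8166, 0.6386]  P^-=[0.2178 0.0432; 0.0432 0.2414]  S=[0.5541 0.0071; 0.0071 0.3638]  K=[0.3888 0.0333; 0.0479 0.6471]  nu=[-1.5946, 2.9276]  x^+=[1.2940, 2.4565]  P^+=[0.1335 0.0232; 0.0232 0.0873]
step 5: x^-=[1.7568, 2.2536]  P^-=[0.2118 0.0415; 0.0415 0.2408]  S=[0.5482 0.0062; 0.0062 0.3636]  K=[0.3822 0.0318; 0.0464 0.6467]  nu=[-3.5141, -5.0253]  x^+=[0.2538, -1.1591]  P^+=[0.1312 0.0227; 0.0227 0.0872]

P_post[1,1] = 0.0872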